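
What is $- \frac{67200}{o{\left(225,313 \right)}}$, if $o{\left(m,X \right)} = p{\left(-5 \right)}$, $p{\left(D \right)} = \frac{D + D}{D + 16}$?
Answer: $73920$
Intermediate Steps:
$p{\left(D \right)} = \frac{2 D}{16 + D}$
$o{\left(m,X \right)} = - \frac{10}{11}$ ($o{\left(m,X \right)} = 2 \left(-5\right) \frac{1}{16 - 5} = 2 \left(-5\right) \frac{1}{11} = - \frac{10}{11}$)
$- \frac{67200}{o{\left(225,313 \right)}} = - \frac{67200}{- \frac{10}{11}} = \left(-67200\right) \left(- \frac{11}{10}\right) = 73920$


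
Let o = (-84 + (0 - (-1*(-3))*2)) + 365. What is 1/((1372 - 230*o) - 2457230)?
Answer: -1/2519108 ≈ -3.9697e-7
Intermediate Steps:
o = 275 (o = (-84 + (0 - 3*2)) + 365 = (-84 + (0 - 1*6)) + 365 = (-84 + (0 - 6)) + 365 = (-84 - 6) + 365 = -90 + 365 = 275)
1/((1372 - 230*o) - 2457230) = 1/((1372 - 230*275) - 2457230) = 1/((1372 - 63250) - 2457230) = 1/(-61878 - 2457230) = 1/(-2519108) = -1/2519108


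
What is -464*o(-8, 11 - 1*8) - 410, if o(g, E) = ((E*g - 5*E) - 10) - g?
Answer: 18614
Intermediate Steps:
o(g, E) = -10 - g - 5*E + E*g (o(g, E) = ((-5*E + E*g) - 10) - g = (-10 - 5*E + E*g) - g = -10 - g - 5*E + E*g)
-464*o(-8, 11 - 1*8) - 410 = -464*(-10 - 1*(-8) - 5*(11 - 1*8) + (11 - 1*8)*(-8)) - 410 = -464*(-10 + 8 - 5*(11 - 8) + (11 - 8)*(-8)) - 410 = -464*(-10 + 8 - 5*3 + 3*(-8)) - 410 = -464*(-10 + 8 - 15 - 24) - 410 = -464*(-41) - 410 = 19024 - 410 = 18614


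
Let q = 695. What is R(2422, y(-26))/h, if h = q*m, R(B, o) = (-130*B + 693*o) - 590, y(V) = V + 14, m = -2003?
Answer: 323766/1392085 ≈ 0.23258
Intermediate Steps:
y(V) = 14 + V
R(B, o) = -590 - 130*B + 693*o
h = -1392085 (h = 695*(-2003) = -1392085)
R(2422, y(-26))/h = (-590 - 130*2422 + 693*(14 - 26))/(-1392085) = (-590 - 314860 + 693*(-12))*(-1/1392085) = (-590 - 314860 - 8316)*(-1/1392085) = -323766*(-1/1392085) = 323766/1392085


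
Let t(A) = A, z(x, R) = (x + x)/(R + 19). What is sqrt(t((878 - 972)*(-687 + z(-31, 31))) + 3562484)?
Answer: 6*sqrt(2518874)/5 ≈ 1904.5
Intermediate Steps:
z(x, R) = 2*x/(19 + R) (z(x, R) = (2*x)/(19 + R) = 2*x/(19 + R))
sqrt(t((878 - 972)*(-687 + z(-31, 31))) + 3562484) = sqrt((878 - 972)*(-687 + 2*(-31)/(19 + 31)) + 3562484) = sqrt(-94*(-687 + 2*(-31)/50) + 3562484) = sqrt(-94*(-687 + 2*(-31)*(1/50)) + 3562484) = sqrt(-94*(-687 - 31/25) + 3562484) = sqrt(-94*(-17206/25) + 3562484) = sqrt(1617364/25 + 3562484) = sqrt(90679464/25) = 6*sqrt(2518874)/5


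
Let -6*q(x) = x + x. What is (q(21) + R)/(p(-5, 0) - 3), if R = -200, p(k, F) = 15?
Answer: -69/4 ≈ -17.250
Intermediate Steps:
q(x) = -x/3 (q(x) = -(x + x)/6 = -x/3)
(q(21) + R)/(p(-5, 0) - 3) = (-⅓*21 - 200)/(15 - 3) = (-7 - 200)/12 = -207*1/12 = -69/4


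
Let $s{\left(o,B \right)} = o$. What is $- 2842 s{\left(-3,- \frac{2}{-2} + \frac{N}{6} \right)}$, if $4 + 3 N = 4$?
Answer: $8526$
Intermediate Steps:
$N = 0$ ($N = - \frac{4}{3} + \frac{1}{3} \cdot 4 = - \frac{4}{3} + \frac{4}{3} = 0$)
$- 2842 s{\left(-3,- \frac{2}{-2} + \frac{N}{6} \right)} = \left(-2842\right) \left(-3\right) = 8526$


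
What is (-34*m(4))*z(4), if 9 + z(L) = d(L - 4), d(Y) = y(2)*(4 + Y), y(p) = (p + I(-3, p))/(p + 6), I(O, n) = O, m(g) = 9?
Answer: 2907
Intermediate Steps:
y(p) = (-3 + p)/(6 + p) (y(p) = (p - 3)/(p + 6) = (-3 + p)/(6 + p))
d(Y) = -1/2 - Y/8 (d(Y) = ((-3 + 2)/(6 + 2))*(4 + Y) = (-1/8)*(4 + Y) = ((1/8)*(-1))*(4 + Y) = -(4 + Y)/8 = -1/2 - Y/8)
z(L) = -9 - L/8 (z(L) = -9 + (-1/2 - (L - 4)/8) = -9 + (-1/2 - (-4 + L)/8) = -9 + (-1/2 + (1/2 - L/8)) = -9 - L/8)
(-34*m(4))*z(4) = (-34*9)*(-9 - 1/8*4) = -306*(-9 - 1/2) = -306*(-19/2) = 2907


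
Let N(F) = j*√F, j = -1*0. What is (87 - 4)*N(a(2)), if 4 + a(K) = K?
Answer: 0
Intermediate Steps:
a(K) = -4 + K
j = 0
N(F) = 0 (N(F) = 0*√F = 0)
(87 - 4)*N(a(2)) = (87 - 4)*0 = 83*0 = 0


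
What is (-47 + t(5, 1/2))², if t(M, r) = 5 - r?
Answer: 7225/4 ≈ 1806.3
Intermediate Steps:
(-47 + t(5, 1/2))² = (-47 + (5 - 1/2))² = (-47 + (5 - 1*½))² = (-47 + (5 - ½))² = (-47 + 9/2)² = (-85/2)² = 7225/4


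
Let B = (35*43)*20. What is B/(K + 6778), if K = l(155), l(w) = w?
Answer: 30100/6933 ≈ 4.3416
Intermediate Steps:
K = 155
B = 30100 (B = 1505*20 = 30100)
B/(K + 6778) = 30100/(155 + 6778) = 30100/6933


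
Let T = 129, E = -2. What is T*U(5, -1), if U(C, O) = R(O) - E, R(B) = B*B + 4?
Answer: 903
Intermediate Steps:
R(B) = 4 + B² (R(B) = B² + 4 = 4 + B²)
U(C, O) = 6 + O² (U(C, O) = (4 + O²) - 1*(-2) = (4 + O²) + 2 = 6 + O²)
T*U(5, -1) = 129*(6 + (-1)²) = 129*(6 + 1) = 129*7 = 903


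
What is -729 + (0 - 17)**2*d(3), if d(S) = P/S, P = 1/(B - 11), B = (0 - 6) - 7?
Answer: -52777/72 ≈ -733.01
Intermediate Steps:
B = -13 (B = -6 - 7 = -13)
P = -1/24 (P = 1/(-13 - 11) = 1/(-24) = -1/24 ≈ -0.041667)
d(S) = -1/(24*S)
-729 + (0 - 17)**2*d(3) = -729 + (0 - 17)**2*(-1/24/3) = -729 + (-17)**2*(-1/24*1/3) = -729 + 289*(-1/72) = -729 - 289/72 = -52777/72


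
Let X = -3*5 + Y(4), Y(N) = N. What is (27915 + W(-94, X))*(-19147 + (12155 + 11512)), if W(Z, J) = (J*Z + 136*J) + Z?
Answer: 123662680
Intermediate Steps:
X = -11 (X = -3*5 + 4 = -15 + 4 = -11)
W(Z, J) = Z + 136*J + J*Z (W(Z, J) = (136*J + J*Z) + Z = Z + 136*J + J*Z)
(27915 + W(-94, X))*(-19147 + (12155 + 11512)) = (27915 + (-94 + 136*(-11) - 11*(-94)))*(-19147 + (12155 + 11512)) = (27915 + (-94 - 1496 + 1034))*(-19147 + 23667) = (27915 - 556)*4520 = 27359*4520 = 123662680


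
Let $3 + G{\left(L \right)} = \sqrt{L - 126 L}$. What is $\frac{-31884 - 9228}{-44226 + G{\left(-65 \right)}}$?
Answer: $\frac{454585662}{489049079} + \frac{256950 \sqrt{13}}{489049079} \approx 0.93142$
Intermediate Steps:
$G{\left(L \right)} = -3 + 5 \sqrt{5} \sqrt{- L}$ ($G{\left(L \right)} = -3 + \sqrt{L - 126 L} = -3 + \sqrt{- 125 L} = -3 + 5 \sqrt{5} \sqrt{- L}$)
$\frac{-31884 - 9228}{-44226 + G{\left(-65 \right)}} = \frac{-31884 - 9228}{-44226 - \left(3 - 5 \sqrt{5} \sqrt{\left(-1\right) \left(-65\right)}\right)} = - \frac{41112}{-44226 - \left(3 - 5 \sqrt{5} \sqrt{65}\right)} = - \frac{41112}{-44226 - \left(3 - 25 \sqrt{13}\right)} = - \frac{41112}{-44229 + 25 \sqrt{13}}$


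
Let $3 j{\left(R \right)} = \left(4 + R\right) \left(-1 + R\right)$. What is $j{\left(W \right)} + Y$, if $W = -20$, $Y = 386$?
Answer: $498$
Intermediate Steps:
$j{\left(R \right)} = \frac{\left(-1 + R\right) \left(4 + R\right)}{3}$ ($j{\left(R \right)} = \frac{\left(4 + R\right) \left(-1 + R\right)}{3} = \frac{\left(-1 + R\right) \left(4 + R\right)}{3}$)
$j{\left(W \right)} + Y = \left(- \frac{4}{3} - 20 + \frac{\left(-20\right)^{2}}{3}\right) + 386 = \left(- \frac{4}{3} - 20 + \frac{1}{3} \cdot 400\right) + 386 = \left(- \frac{4}{3} - 20 + \frac{400}{3}\right) + 386 = 112 + 386 = 498$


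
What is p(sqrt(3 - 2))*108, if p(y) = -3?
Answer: -324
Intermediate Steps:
p(sqrt(3 - 2))*108 = -3*108 = -324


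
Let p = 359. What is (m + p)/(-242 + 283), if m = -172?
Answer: 187/41 ≈ 4.5610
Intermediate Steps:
(m + p)/(-242 + 283) = (-172 + 359)/(-242 + 283) = 187/41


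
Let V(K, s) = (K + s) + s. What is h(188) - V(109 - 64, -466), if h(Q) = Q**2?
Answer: 36231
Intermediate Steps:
V(K, s) = K + 2*s
h(188) - V(109 - 64, -466) = 188**2 - ((109 - 64) + 2*(-466)) = 35344 - (45 - 932) = 35344 - 1*(-887) = 35344 + 887 = 36231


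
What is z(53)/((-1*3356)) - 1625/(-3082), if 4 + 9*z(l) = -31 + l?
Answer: 680917/1292899 ≈ 0.52666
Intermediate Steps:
z(l) = -35/9 + l/9 (z(l) = -4/9 + (-31 + l)/9 = -4/9 + (-31/9 + l/9) = -35/9 + l/9)
z(53)/((-1*3356)) - 1625/(-3082) = (-35/9 + (1/9)*53)/((-1*3356)) - 1625/(-3082) = (-35/9 + 53/9)/(-3356) - 1625*(-1/3082) = 2*(-1/3356) + 1625/3082 = -1/1678 + 1625/3082 = 680917/1292899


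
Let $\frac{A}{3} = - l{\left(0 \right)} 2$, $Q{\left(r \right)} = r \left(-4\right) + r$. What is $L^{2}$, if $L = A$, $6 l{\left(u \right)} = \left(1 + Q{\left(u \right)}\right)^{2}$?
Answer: $1$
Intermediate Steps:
$Q{\left(r \right)} = - 3 r$ ($Q{\left(r \right)} = - 4 r + r = - 3 r$)
$l{\left(u \right)} = \frac{\left(1 - 3 u\right)^{2}}{6}$
$A = -1$ ($A = 3 - \frac{\left(-1 + 3 \cdot 0\right)^{2}}{6} \cdot 2 = 3 - \frac{\left(-1 + 0\right)^{2}}{6} \cdot 2 = 3 - \frac{\left(-1\right)^{2}}{6} \cdot 2 = 3 - \frac{1}{6} \cdot 2 = 3 \left(-1\right) \frac{1}{6} \cdot 2 = 3 \left(\left(- \frac{1}{6}\right) 2\right) = 3 \left(- \frac{1}{3}\right) = -1$)
$L = -1$
$L^{2} = \left(-1\right)^{2} = 1$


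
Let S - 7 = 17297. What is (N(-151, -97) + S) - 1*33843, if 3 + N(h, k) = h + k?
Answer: -16790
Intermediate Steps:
S = 17304 (S = 7 + 17297 = 17304)
N(h, k) = -3 + h + k (N(h, k) = -3 + (h + k) = -3 + h + k)
(N(-151, -97) + S) - 1*33843 = ((-3 - 151 - 97) + 17304) - 1*33843 = (-251 + 17304) - 33843 = 17053 - 33843 = -16790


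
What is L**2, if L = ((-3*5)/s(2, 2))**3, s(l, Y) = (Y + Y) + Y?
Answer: 15625/64 ≈ 244.14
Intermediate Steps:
s(l, Y) = 3*Y (s(l, Y) = 2*Y + Y = 3*Y)
L = -125/8 (L = ((-3*5)/((3*2)))**3 = (-15/6)**3 = (-15*1/6)**3 = (-5/2)**3 = -125/8 ≈ -15.625)
L**2 = (-125/8)**2 = 15625/64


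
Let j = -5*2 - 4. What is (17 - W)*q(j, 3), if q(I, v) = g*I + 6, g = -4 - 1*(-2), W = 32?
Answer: -510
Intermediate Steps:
j = -14 (j = -10 - 4 = -14)
g = -2 (g = -4 + 2 = -2)
q(I, v) = 6 - 2*I (q(I, v) = -2*I + 6 = 6 - 2*I)
(17 - W)*q(j, 3) = (17 - 1*32)*(6 - 2*(-14)) = (17 - 32)*(6 + 28) = -15*34 = -510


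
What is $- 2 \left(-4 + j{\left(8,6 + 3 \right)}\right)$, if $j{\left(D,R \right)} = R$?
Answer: $-10$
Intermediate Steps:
$- 2 \left(-4 + j{\left(8,6 + 3 \right)}\right) = - 2 \left(-4 + \left(6 + 3\right)\right) = - 2 \left(-4 + 9\right) = \left(-2\right) 5 = -10$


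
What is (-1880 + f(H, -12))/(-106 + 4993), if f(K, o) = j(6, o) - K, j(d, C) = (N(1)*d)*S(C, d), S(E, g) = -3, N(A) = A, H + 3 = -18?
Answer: -1877/4887 ≈ -0.38408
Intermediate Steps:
H = -21 (H = -3 - 18 = -21)
j(d, C) = -3*d (j(d, C) = (1*d)*(-3) = d*(-3) = -3*d)
f(K, o) = -18 - K (f(K, o) = -3*6 - K = -18 - K)
(-1880 + f(H, -12))/(-106 + 4993) = (-1880 + (-18 - 1*(-21)))/(-106 + 4993) = (-1880 + (-18 + 21))/4887 = (-1880 + 3)*(1/4887) = -1877*1/4887 = -1877/4887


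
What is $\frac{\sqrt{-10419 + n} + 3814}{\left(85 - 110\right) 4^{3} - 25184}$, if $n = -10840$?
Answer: $- \frac{1907}{13392} - \frac{i \sqrt{21259}}{26784} \approx -0.1424 - 0.0054437 i$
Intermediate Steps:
$\frac{\sqrt{-10419 + n} + 3814}{\left(85 - 110\right) 4^{3} - 25184} = \frac{\sqrt{-10419 - 10840} + 3814}{\left(85 - 110\right) 4^{3} - 25184} = \frac{\sqrt{-21259} + 3814}{\left(-25\right) 64 - 25184} = \frac{i \sqrt{21259} + 3814}{-1600 - 25184} = \frac{3814 + i \sqrt{21259}}{-26784} = \left(3814 + i \sqrt{21259}\right) \left(- \frac{1}{26784}\right) = - \frac{1907}{13392} - \frac{i \sqrt{21259}}{26784}$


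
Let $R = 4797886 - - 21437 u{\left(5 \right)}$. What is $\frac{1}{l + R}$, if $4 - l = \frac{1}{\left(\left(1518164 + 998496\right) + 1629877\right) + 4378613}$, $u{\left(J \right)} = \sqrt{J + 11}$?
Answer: $\frac{8525150}{41633746495699} \approx 2.0477 \cdot 10^{-7}$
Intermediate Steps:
$u{\left(J \right)} = \sqrt{11 + J}$
$R = 4883634$ ($R = 4797886 - - 21437 \sqrt{11 + 5} = 4797886 - - 21437 \sqrt{16} = 4797886 - \left(-21437\right) 4 = 4797886 - -85748 = 4797886 + 85748 = 4883634$)
$l = \frac{34100599}{8525150}$ ($l = 4 - \frac{1}{\left(\left(1518164 + 998496\right) + 1629877\right) + 4378613} = 4 - \frac{1}{\left(2516660 + 1629877\right) + 4378613} = 4 - \frac{1}{4146537 + 4378613} = 4 - \frac{1}{8525150} = \frac{34100599}{8525150} \approx 4.0$)
$\frac{1}{l + R} = \frac{1}{\frac{34100599}{8525150} + 4883634} = \frac{1}{\frac{41633746495699}{8525150}} = \frac{8525150}{41633746495699}$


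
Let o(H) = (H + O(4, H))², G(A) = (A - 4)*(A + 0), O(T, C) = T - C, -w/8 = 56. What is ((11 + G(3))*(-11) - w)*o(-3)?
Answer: 5760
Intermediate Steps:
w = -448 (w = -8*56 = -448)
G(A) = A*(-4 + A) (G(A) = (-4 + A)*A = A*(-4 + A))
o(H) = 16 (o(H) = (H + (4 - H))² = 4² = 16)
((11 + G(3))*(-11) - w)*o(-3) = ((11 + 3*(-4 + 3))*(-11) - 1*(-448))*16 = ((11 + 3*(-1))*(-11) + 448)*16 = ((11 - 3)*(-11) + 448)*16 = (8*(-11) + 448)*16 = (-88 + 448)*16 = 360*16 = 5760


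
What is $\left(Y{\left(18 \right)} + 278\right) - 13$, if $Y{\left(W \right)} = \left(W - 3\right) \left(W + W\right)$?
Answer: $805$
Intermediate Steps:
$Y{\left(W \right)} = 2 W \left(-3 + W\right)$ ($Y{\left(W \right)} = \left(-3 + W\right) 2 W = 2 W \left(-3 + W\right)$)
$\left(Y{\left(18 \right)} + 278\right) - 13 = \left(2 \cdot 18 \left(-3 + 18\right) + 278\right) - 13 = \left(2 \cdot 18 \cdot 15 + 278\right) - 13 = \left(540 + 278\right) - 13 = 818 - 13 = 805$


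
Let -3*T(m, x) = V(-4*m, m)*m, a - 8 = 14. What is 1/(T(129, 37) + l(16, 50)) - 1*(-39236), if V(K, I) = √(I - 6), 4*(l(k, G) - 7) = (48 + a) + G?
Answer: 8869611651/226058 - 43*√123/226058 ≈ 39236.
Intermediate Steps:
a = 22 (a = 8 + 14 = 22)
l(k, G) = 49/2 + G/4 (l(k, G) = 7 + ((48 + 22) + G)/4 = 7 + (70 + G)/4 = 7 + (35/2 + G/4) = 49/2 + G/4)
V(K, I) = √(-6 + I)
T(m, x) = -m*√(-6 + m)/3 (T(m, x) = -√(-6 + m)*m/3 = -m*√(-6 + m)/3)
1/(T(129, 37) + l(16, 50)) - 1*(-39236) = 1/(-⅓*129*√(-6 + 129) + (49/2 + (¼)*50)) - 1*(-39236) = 1/(-⅓*129*√123 + (49/2 + 25/2)) + 39236 = 1/(-43*√123 + 37) + 39236 = 1/(37 - 43*√123) + 39236 = 39236 + 1/(37 - 43*√123)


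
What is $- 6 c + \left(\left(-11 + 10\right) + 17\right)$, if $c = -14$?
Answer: $100$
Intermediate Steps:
$- 6 c + \left(\left(-11 + 10\right) + 17\right) = \left(-6\right) \left(-14\right) + \left(\left(-11 + 10\right) + 17\right) = 84 + \left(-1 + 17\right) = 84 + 16 = 100$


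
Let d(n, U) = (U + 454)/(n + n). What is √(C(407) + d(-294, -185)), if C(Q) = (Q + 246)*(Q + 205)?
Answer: √704957097/42 ≈ 632.17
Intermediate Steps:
d(n, U) = (454 + U)/(2*n) (d(n, U) = (454 + U)/((2*n)) = (454 + U)*(1/(2*n)) = (454 + U)/(2*n))
C(Q) = (205 + Q)*(246 + Q) (C(Q) = (246 + Q)*(205 + Q) = (205 + Q)*(246 + Q))
√(C(407) + d(-294, -185)) = √((50430 + 407² + 451*407) + (½)*(454 - 185)/(-294)) = √((50430 + 165649 + 183557) + (½)*(-1/294)*269) = √(399636 - 269/588) = √(234985699/588) = √704957097/42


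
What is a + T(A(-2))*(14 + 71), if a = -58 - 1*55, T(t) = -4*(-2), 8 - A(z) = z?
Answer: 567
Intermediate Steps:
A(z) = 8 - z
T(t) = 8
a = -113 (a = -58 - 55 = -113)
a + T(A(-2))*(14 + 71) = -113 + 8*(14 + 71) = -113 + 8*85 = -113 + 680 = 567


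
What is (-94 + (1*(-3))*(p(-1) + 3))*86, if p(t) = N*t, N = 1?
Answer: -8600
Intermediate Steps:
p(t) = t (p(t) = 1*t = t)
(-94 + (1*(-3))*(p(-1) + 3))*86 = (-94 + (1*(-3))*(-1 + 3))*86 = (-94 - 3*2)*86 = (-94 - 6)*86 = -100*86 = -8600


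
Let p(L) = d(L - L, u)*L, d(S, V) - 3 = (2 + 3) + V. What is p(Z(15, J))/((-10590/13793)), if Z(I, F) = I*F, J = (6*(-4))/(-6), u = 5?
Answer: -358618/353 ≈ -1015.9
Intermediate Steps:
d(S, V) = 8 + V (d(S, V) = 3 + ((2 + 3) + V) = 3 + (5 + V) = 8 + V)
J = 4 (J = -24*(-⅙) = 4)
Z(I, F) = F*I
p(L) = 13*L (p(L) = (8 + 5)*L = 13*L)
p(Z(15, J))/((-10590/13793)) = (13*(4*15))/((-10590/13793)) = (13*60)/((-10590*1/13793)) = 780/(-10590/13793) = 780*(-13793/10590) = -358618/353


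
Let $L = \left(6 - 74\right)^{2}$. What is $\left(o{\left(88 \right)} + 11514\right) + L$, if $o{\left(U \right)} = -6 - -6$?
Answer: $16138$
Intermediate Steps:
$o{\left(U \right)} = 0$ ($o{\left(U \right)} = -6 + 6 = 0$)
$L = 4624$ ($L = \left(-68\right)^{2} = 4624$)
$\left(o{\left(88 \right)} + 11514\right) + L = \left(0 + 11514\right) + 4624 = 11514 + 4624 = 16138$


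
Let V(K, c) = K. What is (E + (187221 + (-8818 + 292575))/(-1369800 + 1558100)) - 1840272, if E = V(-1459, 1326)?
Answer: -173398738161/94150 ≈ -1.8417e+6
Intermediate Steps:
E = -1459
(E + (187221 + (-8818 + 292575))/(-1369800 + 1558100)) - 1840272 = (-1459 + (187221 + (-8818 + 292575))/(-1369800 + 1558100)) - 1840272 = (-1459 + (187221 + 283757)/188300) - 1840272 = (-1459 + 470978*(1/188300)) - 1840272 = (-1459 + 235489/94150) - 1840272 = -137129361/94150 - 1840272 = -173398738161/94150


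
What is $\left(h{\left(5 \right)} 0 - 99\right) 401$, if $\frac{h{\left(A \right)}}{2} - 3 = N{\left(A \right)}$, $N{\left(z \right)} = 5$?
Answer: $-39699$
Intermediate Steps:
$h{\left(A \right)} = 16$ ($h{\left(A \right)} = 6 + 2 \cdot 5 = 6 + 10 = 16$)
$\left(h{\left(5 \right)} 0 - 99\right) 401 = \left(16 \cdot 0 - 99\right) 401 = \left(0 - 99\right) 401 = \left(-99\right) 401 = -39699$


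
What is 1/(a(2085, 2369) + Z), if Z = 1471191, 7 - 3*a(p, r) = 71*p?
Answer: 3/4265545 ≈ 7.0331e-7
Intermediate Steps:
a(p, r) = 7/3 - 71*p/3
1/(a(2085, 2369) + Z) = 1/((7/3 - 71/3*2085) + 1471191) = 1/((7/3 - 49345) + 1471191) = 1/(-148028/3 + 1471191) = 1/(4265545/3) = 3/4265545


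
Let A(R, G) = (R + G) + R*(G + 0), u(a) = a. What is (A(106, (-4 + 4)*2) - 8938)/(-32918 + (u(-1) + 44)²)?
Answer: 8832/31069 ≈ 0.28427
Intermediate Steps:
A(R, G) = G + R + G*R (A(R, G) = (G + R) + R*G = (G + R) + G*R = G + R + G*R)
(A(106, (-4 + 4)*2) - 8938)/(-32918 + (u(-1) + 44)²) = (((-4 + 4)*2 + 106 + ((-4 + 4)*2)*106) - 8938)/(-32918 + (-1 + 44)²) = ((0*2 + 106 + (0*2)*106) - 8938)/(-32918 + 43²) = ((0 + 106 + 0*106) - 8938)/(-32918 + 1849) = ((0 + 106 + 0) - 8938)/(-31069) = (106 - 8938)*(-1/31069) = -8832*(-1/31069) = 8832/31069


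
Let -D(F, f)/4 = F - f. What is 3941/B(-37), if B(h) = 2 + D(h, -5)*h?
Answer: -3941/4734 ≈ -0.83249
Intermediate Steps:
D(F, f) = -4*F + 4*f (D(F, f) = -4*(F - f) = -4*F + 4*f)
B(h) = 2 + h*(-20 - 4*h) (B(h) = 2 + (-4*h + 4*(-5))*h = 2 + (-4*h - 20)*h = 2 + (-20 - 4*h)*h = 2 + h*(-20 - 4*h))
3941/B(-37) = 3941/(2 - 4*(-37)*(5 - 37)) = 3941/(2 - 4*(-37)*(-32)) = 3941/(2 - 4736) = 3941/(-4734) = 3941*(-1/4734) = -3941/4734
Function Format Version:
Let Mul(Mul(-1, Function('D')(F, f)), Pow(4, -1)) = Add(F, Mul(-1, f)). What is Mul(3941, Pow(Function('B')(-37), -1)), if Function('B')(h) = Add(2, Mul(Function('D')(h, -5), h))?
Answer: Rational(-3941, 4734) ≈ -0.83249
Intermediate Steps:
Function('D')(F, f) = Add(Mul(-4, F), Mul(4, f)) (Function('D')(F, f) = Mul(-4, Add(F, Mul(-1, f))) = Add(Mul(-4, F), Mul(4, f)))
Function('B')(h) = Add(2, Mul(h, Add(-20, Mul(-4, h)))) (Function('B')(h) = Add(2, Mul(Add(Mul(-4, h), Mul(4, -5)), h)) = Add(2, Mul(Add(Mul(-4, h), -20), h)) = Add(2, Mul(Add(-20, Mul(-4, h)), h)) = Add(2, Mul(h, Add(-20, Mul(-4, h)))))
Mul(3941, Pow(Function('B')(-37), -1)) = Mul(3941, Pow(Add(2, Mul(-4, -37, Add(5, -37))), -1)) = Mul(3941, Pow(Add(2, Mul(-4, -37, -32)), -1)) = Mul(3941, Pow(Add(2, -4736), -1)) = Mul(3941, Pow(-4734, -1)) = Mul(3941, Rational(-1, 4734)) = Rational(-3941, 4734)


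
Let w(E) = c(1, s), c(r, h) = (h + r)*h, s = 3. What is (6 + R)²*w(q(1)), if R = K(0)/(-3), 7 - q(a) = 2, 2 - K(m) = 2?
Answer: 432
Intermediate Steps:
c(r, h) = h*(h + r)
K(m) = 0 (K(m) = 2 - 1*2 = 2 - 2 = 0)
q(a) = 5 (q(a) = 7 - 1*2 = 7 - 2 = 5)
R = 0 (R = 0/(-3) = 0*(-⅓) = 0)
w(E) = 12 (w(E) = 3*(3 + 1) = 3*4 = 12)
(6 + R)²*w(q(1)) = (6 + 0)²*12 = 6²*12 = 36*12 = 432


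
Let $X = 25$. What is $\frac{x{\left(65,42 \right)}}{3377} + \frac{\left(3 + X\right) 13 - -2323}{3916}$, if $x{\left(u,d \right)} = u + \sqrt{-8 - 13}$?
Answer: $\frac{848049}{1202212} + \frac{i \sqrt{21}}{3377} \approx 0.70541 + 0.001357 i$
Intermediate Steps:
$x{\left(u,d \right)} = u + i \sqrt{21}$ ($x{\left(u,d \right)} = u + \sqrt{-21} = u + i \sqrt{21}$)
$\frac{x{\left(65,42 \right)}}{3377} + \frac{\left(3 + X\right) 13 - -2323}{3916} = \frac{65 + i \sqrt{21}}{3377} + \frac{\left(3 + 25\right) 13 - -2323}{3916} = \left(65 + i \sqrt{21}\right) \frac{1}{3377} + \left(28 \cdot 13 + 2323\right) \frac{1}{3916} = \left(\frac{65}{3377} + \frac{i \sqrt{21}}{3377}\right) + \left(364 + 2323\right) \frac{1}{3916} = \left(\frac{65}{3377} + \frac{i \sqrt{21}}{3377}\right) + 2687 \cdot \frac{1}{3916} = \left(\frac{65}{3377} + \frac{i \sqrt{21}}{3377}\right) + \frac{2687}{3916} = \frac{848049}{1202212} + \frac{i \sqrt{21}}{3377}$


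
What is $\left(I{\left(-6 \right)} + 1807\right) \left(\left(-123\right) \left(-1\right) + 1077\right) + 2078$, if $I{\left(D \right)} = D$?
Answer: $2163278$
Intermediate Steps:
$\left(I{\left(-6 \right)} + 1807\right) \left(\left(-123\right) \left(-1\right) + 1077\right) + 2078 = \left(-6 + 1807\right) \left(\left(-123\right) \left(-1\right) + 1077\right) + 2078 = 1801 \left(123 + 1077\right) + 2078 = 1801 \cdot 1200 + 2078 = 2161200 + 2078 = 2163278$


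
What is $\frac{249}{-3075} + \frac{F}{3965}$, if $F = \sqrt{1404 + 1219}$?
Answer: $- \frac{83}{1025} + \frac{\sqrt{2623}}{3965} \approx -0.068059$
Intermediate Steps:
$F = \sqrt{2623} \approx 51.215$
$\frac{249}{-3075} + \frac{F}{3965} = \frac{249}{-3075} + \frac{\sqrt{2623}}{3965} = 249 \left(- \frac{1}{3075}\right) + \sqrt{2623} \cdot \frac{1}{3965} = - \frac{83}{1025} + \frac{\sqrt{2623}}{3965}$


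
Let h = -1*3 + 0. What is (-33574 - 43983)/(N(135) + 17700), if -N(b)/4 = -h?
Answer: -77557/17688 ≈ -4.3847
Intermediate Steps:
h = -3 (h = -3 + 0 = -3)
N(b) = -12 (N(b) = -(-4)*(-3) = -4*3 = -12)
(-33574 - 43983)/(N(135) + 17700) = (-33574 - 43983)/(-12 + 17700) = -77557/17688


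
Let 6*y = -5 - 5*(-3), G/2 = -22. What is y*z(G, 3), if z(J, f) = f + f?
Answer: 10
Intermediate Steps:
G = -44 (G = 2*(-22) = -44)
z(J, f) = 2*f
y = 5/3 (y = (-5 - 5*(-3))/6 = (-5 + 15)/6 = (⅙)*10 = 5/3 ≈ 1.6667)
y*z(G, 3) = 5*(2*3)/3 = (5/3)*6 = 10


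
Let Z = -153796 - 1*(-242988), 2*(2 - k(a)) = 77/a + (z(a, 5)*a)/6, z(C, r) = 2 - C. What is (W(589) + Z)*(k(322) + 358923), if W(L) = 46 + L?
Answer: 9111438888649/276 ≈ 3.3012e+10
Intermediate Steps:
k(a) = 2 - 77/(2*a) - a*(2 - a)/12 (k(a) = 2 - (77/a + ((2 - a)*a)/6)/2 = 2 - (77/a + (a*(2 - a))*(1/6))/2 = 2 - (77/a + a*(2 - a)/6)/2 = 2 + (-77/(2*a) - a*(2 - a)/12) = 2 - 77/(2*a) - a*(2 - a)/12)
Z = 89192 (Z = -153796 + 242988 = 89192)
(W(589) + Z)*(k(322) + 358923) = ((46 + 589) + 89192)*((1/12)*(-462 - 1*322*(-24 + 322*(2 - 1*322)))/322 + 358923) = (635 + 89192)*((1/12)*(1/322)*(-462 - 1*322*(-24 + 322*(2 - 322))) + 358923) = 89827*((1/12)*(1/322)*(-462 - 1*322*(-24 + 322*(-320))) + 358923) = 89827*((1/12)*(1/322)*(-462 - 1*322*(-24 - 103040)) + 358923) = 89827*((1/12)*(1/322)*(-462 - 1*322*(-103064)) + 358923) = 89827*((1/12)*(1/322)*(-462 + 33186608) + 358923) = 89827*((1/12)*(1/322)*33186146 + 358923) = 89827*(2370439/276 + 358923) = 89827*(101433187/276) = 9111438888649/276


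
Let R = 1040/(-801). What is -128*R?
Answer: 133120/801 ≈ 166.19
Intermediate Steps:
R = -1040/801 (R = 1040*(-1/801) = -1040/801 ≈ -1.2984)
-128*R = -128*(-1040/801) = 133120/801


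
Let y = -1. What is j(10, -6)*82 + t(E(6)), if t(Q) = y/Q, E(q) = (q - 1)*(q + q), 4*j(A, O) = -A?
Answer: -12301/60 ≈ -205.02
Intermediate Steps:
j(A, O) = -A/4 (j(A, O) = (-A)/4 = -A/4)
E(q) = 2*q*(-1 + q) (E(q) = (-1 + q)*(2*q) = 2*q*(-1 + q))
t(Q) = -1/Q
j(10, -6)*82 + t(E(6)) = -¼*10*82 - 1/(2*6*(-1 + 6)) = -5/2*82 - 1/(2*6*5) = -205 - 1/60 = -12301/60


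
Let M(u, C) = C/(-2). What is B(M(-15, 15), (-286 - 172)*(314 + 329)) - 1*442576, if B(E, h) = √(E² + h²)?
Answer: -442576 + √346906864369/2 ≈ -1.4808e+5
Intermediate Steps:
M(u, C) = -C/2 (M(u, C) = C*(-½) = -C/2)
B(M(-15, 15), (-286 - 172)*(314 + 329)) - 1*442576 = √((-½*15)² + ((-286 - 172)*(314 + 329))²) - 1*442576 = √((-15/2)² + (-458*643)²) - 442576 = √(225/4 + (-294494)²) - 442576 = √(225/4 + 86726716036) - 442576 = √(346906864369/4) - 442576 = √346906864369/2 - 442576 = -442576 + √346906864369/2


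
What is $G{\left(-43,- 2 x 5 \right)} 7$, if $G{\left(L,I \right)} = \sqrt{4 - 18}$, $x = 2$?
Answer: $7 i \sqrt{14} \approx 26.192 i$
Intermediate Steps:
$G{\left(L,I \right)} = i \sqrt{14}$ ($G{\left(L,I \right)} = \sqrt{-14} = i \sqrt{14}$)
$G{\left(-43,- 2 x 5 \right)} 7 = i \sqrt{14} \cdot 7 = 7 i \sqrt{14}$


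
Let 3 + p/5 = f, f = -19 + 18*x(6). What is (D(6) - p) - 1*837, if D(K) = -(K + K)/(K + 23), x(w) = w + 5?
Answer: -49805/29 ≈ -1717.4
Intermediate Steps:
x(w) = 5 + w
f = 179 (f = -19 + 18*(5 + 6) = -19 + 18*11 = -19 + 198 = 179)
p = 880 (p = -15 + 5*179 = -15 + 895 = 880)
D(K) = -2*K/(23 + K)
(D(6) - p) - 1*837 = (-2*6/(23 + 6) - 1*880) - 1*837 = (-2*6/29 - 880) - 837 = (-2*6*1/29 - 880) - 837 = (-12/29 - 880) - 837 = -25532/29 - 837 = -49805/29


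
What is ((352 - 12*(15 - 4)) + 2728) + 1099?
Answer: 4047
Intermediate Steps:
((352 - 12*(15 - 4)) + 2728) + 1099 = ((352 - 12*11) + 2728) + 1099 = ((352 - 132) + 2728) + 1099 = (220 + 2728) + 1099 = 2948 + 1099 = 4047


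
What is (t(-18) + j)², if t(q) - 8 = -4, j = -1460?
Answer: 2119936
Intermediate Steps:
t(q) = 4 (t(q) = 8 - 4 = 4)
(t(-18) + j)² = (4 - 1460)² = (-1456)² = 2119936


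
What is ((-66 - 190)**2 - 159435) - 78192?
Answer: -172091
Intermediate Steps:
((-66 - 190)**2 - 159435) - 78192 = ((-256)**2 - 159435) - 78192 = (65536 - 159435) - 78192 = -93899 - 78192 = -172091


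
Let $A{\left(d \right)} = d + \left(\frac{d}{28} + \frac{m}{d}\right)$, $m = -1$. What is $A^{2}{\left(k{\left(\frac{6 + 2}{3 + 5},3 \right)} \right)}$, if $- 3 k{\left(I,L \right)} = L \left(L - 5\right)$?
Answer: $\frac{121}{49} \approx 2.4694$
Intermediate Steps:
$k{\left(I,L \right)} = - \frac{L \left(-5 + L\right)}{3}$ ($k{\left(I,L \right)} = - \frac{L \left(L - 5\right)}{3} = - \frac{L \left(-5 + L\right)}{3}$)
$A{\left(d \right)} = - \frac{1}{d} + \frac{29 d}{28}$ ($A{\left(d \right)} = d + \left(\frac{d}{28} - \frac{1}{d}\right) = d + \left(- \frac{1}{d} + \frac{d}{28}\right) = - \frac{1}{d} + \frac{29 d}{28}$)
$A^{2}{\left(k{\left(\frac{6 + 2}{3 + 5},3 \right)} \right)} = \left(- \frac{1}{\frac{1}{3} \cdot 3 \left(5 - 3\right)} + \frac{29 \cdot \frac{1}{3} \cdot 3 \left(5 - 3\right)}{28}\right)^{2} = \left(- \frac{1}{\frac{1}{3} \cdot 3 \cdot 2} + \frac{29 \cdot \frac{1}{3} \cdot 3 \cdot 2}{28}\right)^{2} = \left(- \frac{1}{2} + \frac{29}{28} \cdot 2\right)^{2} = \left(\left(-1\right) \frac{1}{2} + \frac{29}{14}\right)^{2} = \left(- \frac{1}{2} + \frac{29}{14}\right)^{2} = \left(\frac{11}{7}\right)^{2} = \frac{121}{49}$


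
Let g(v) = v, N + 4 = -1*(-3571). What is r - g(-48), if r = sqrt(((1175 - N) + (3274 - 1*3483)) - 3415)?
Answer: 48 + 8*I*sqrt(94) ≈ 48.0 + 77.563*I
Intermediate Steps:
N = 3567 (N = -4 - 1*(-3571) = -4 + 3571 = 3567)
r = 8*I*sqrt(94) (r = sqrt(((1175 - 1*3567) + (3274 - 1*3483)) - 3415) = sqrt(((1175 - 3567) + (3274 - 3483)) - 3415) = sqrt((-2392 - 209) - 3415) = sqrt(-2601 - 3415) = sqrt(-6016) = 8*I*sqrt(94) ≈ 77.563*I)
r - g(-48) = 8*I*sqrt(94) - 1*(-48) = 8*I*sqrt(94) + 48 = 48 + 8*I*sqrt(94)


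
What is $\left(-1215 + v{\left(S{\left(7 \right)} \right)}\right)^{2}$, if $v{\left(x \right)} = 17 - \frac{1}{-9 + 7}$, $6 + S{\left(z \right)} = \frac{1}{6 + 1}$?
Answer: $\frac{5736025}{4} \approx 1.434 \cdot 10^{6}$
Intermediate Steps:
$S{\left(z \right)} = - \frac{41}{7}$ ($S{\left(z \right)} = -6 + \frac{1}{6 + 1} = -6 + \frac{1}{7} = - \frac{41}{7}$)
$v{\left(x \right)} = \frac{35}{2}$ ($v{\left(x \right)} = 17 - \frac{1}{-2} = 17 - - \frac{1}{2} = 17 + \frac{1}{2} = \frac{35}{2}$)
$\left(-1215 + v{\left(S{\left(7 \right)} \right)}\right)^{2} = \left(-1215 + \frac{35}{2}\right)^{2} = \left(- \frac{2395}{2}\right)^{2} = \frac{5736025}{4}$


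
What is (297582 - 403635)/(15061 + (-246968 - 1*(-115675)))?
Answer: 1219/1336 ≈ 0.91243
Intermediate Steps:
(297582 - 403635)/(15061 + (-246968 - 1*(-115675))) = -106053/(15061 + (-246968 + 115675)) = -106053/(15061 - 131293) = -106053/(-116232) = -106053*(-1/116232) = 1219/1336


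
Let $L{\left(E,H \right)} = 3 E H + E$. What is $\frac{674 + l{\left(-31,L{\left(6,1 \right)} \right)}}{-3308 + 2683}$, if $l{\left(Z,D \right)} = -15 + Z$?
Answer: $- \frac{628}{625} \approx -1.0048$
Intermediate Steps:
$L{\left(E,H \right)} = E + 3 E H$ ($L{\left(E,H \right)} = 3 E H + E = E + 3 E H$)
$\frac{674 + l{\left(-31,L{\left(6,1 \right)} \right)}}{-3308 + 2683} = \frac{674 - 46}{-3308 + 2683} = \frac{674 - 46}{-625} = 628 \left(- \frac{1}{625}\right) = - \frac{628}{625}$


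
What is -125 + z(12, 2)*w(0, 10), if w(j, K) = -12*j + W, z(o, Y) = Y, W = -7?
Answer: -139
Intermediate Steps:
w(j, K) = -7 - 12*j (w(j, K) = -12*j - 7 = -7 - 12*j)
-125 + z(12, 2)*w(0, 10) = -125 + 2*(-7 - 12*0) = -125 + 2*(-7 + 0) = -125 + 2*(-7) = -125 - 14 = -139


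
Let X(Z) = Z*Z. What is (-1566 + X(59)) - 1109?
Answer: 806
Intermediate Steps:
X(Z) = Z²
(-1566 + X(59)) - 1109 = (-1566 + 59²) - 1109 = (-1566 + 3481) - 1109 = 1915 - 1109 = 806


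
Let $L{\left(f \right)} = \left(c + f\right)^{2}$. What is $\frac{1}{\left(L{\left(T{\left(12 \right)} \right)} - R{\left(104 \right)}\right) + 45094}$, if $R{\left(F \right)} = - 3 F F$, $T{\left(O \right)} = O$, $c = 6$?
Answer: $\frac{1}{77866} \approx 1.2843 \cdot 10^{-5}$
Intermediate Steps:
$L{\left(f \right)} = \left(6 + f\right)^{2}$
$R{\left(F \right)} = - 3 F^{2}$
$\frac{1}{\left(L{\left(T{\left(12 \right)} \right)} - R{\left(104 \right)}\right) + 45094} = \frac{1}{\left(\left(6 + 12\right)^{2} - - 3 \cdot 104^{2}\right) + 45094} = \frac{1}{\left(18^{2} - \left(-3\right) 10816\right) + 45094} = \frac{1}{\left(324 - -32448\right) + 45094} = \frac{1}{\left(324 + 32448\right) + 45094} = \frac{1}{32772 + 45094} = \frac{1}{77866}$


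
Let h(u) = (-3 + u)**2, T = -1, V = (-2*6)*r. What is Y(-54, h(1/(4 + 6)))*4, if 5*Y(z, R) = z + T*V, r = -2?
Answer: -312/5 ≈ -62.400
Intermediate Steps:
V = 24 (V = -2*6*(-2) = -12*(-2) = 24)
Y(z, R) = -24/5 + z/5 (Y(z, R) = (z - 1*24)/5 = (z - 24)/5 = (-24 + z)/5 = -24/5 + z/5)
Y(-54, h(1/(4 + 6)))*4 = (-24/5 + (1/5)*(-54))*4 = (-24/5 - 54/5)*4 = -78/5*4 = -312/5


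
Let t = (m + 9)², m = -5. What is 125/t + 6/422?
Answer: 26423/3376 ≈ 7.8267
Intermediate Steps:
t = 16 (t = (-5 + 9)² = 4² = 16)
125/t + 6/422 = 125/16 + 6/422 = 125*(1/16) + 6*(1/422) = 125/16 + 3/211 = 26423/3376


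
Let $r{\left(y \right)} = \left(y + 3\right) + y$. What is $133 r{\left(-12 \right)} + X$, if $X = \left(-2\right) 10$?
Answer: $-2813$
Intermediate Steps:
$X = -20$
$r{\left(y \right)} = 3 + 2 y$ ($r{\left(y \right)} = \left(3 + y\right) + y = 3 + 2 y$)
$133 r{\left(-12 \right)} + X = 133 \left(3 + 2 \left(-12\right)\right) - 20 = 133 \left(3 - 24\right) - 20 = 133 \left(-21\right) - 20 = -2793 - 20 = -2813$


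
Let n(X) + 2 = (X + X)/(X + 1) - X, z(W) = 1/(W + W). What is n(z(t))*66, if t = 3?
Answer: -869/7 ≈ -124.14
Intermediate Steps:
z(W) = 1/(2*W)
n(X) = -2 - X + 2*X/(1 + X) (n(X) = -2 + ((X + X)/(X + 1) - X) = -2 + ((2*X)/(1 + X) - X) = -2 + (2*X/(1 + X) - X) = -2 + (-X + 2*X/(1 + X)) = -2 - X + 2*X/(1 + X))
n(z(t))*66 = ((-2 - 1/(2*3) - ((½)/3)²)/(1 + (½)/3))*66 = ((-2 - 1/(2*3) - ((½)*(⅓))²)/(1 + (½)*(⅓)))*66 = ((-2 - 1*⅙ - (⅙)²)/(1 + ⅙))*66 = ((-2 - ⅙ - 1*1/36)/(7/6))*66 = (6*(-2 - ⅙ - 1/36)/7)*66 = ((6/7)*(-79/36))*66 = -79/42*66 = -869/7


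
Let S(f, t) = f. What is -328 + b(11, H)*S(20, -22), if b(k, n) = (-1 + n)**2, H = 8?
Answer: 652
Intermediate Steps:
-328 + b(11, H)*S(20, -22) = -328 + (-1 + 8)**2*20 = -328 + 7**2*20 = -328 + 49*20 = -328 + 980 = 652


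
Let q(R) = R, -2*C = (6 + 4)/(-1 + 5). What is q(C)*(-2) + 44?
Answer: 93/2 ≈ 46.500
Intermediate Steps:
C = -5/4 (C = -(6 + 4)/(2*(-1 + 5)) = -5/4 ≈ -1.2500)
q(C)*(-2) + 44 = -5/4*(-2) + 44 = 5/2 + 44 = 93/2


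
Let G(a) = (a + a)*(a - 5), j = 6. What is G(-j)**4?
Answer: 303595776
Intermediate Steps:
G(a) = 2*a*(-5 + a) (G(a) = (2*a)*(-5 + a) = 2*a*(-5 + a))
G(-j)**4 = (2*(-1*6)*(-5 - 1*6))**4 = (2*(-6)*(-5 - 6))**4 = (2*(-6)*(-11))**4 = 132**4 = 303595776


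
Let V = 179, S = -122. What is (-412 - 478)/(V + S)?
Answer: -890/57 ≈ -15.614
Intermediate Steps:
(-412 - 478)/(V + S) = (-412 - 478)/(179 - 122) = -890/57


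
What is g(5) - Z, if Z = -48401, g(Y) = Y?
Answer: 48406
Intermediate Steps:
g(5) - Z = 5 - 1*(-48401) = 5 + 48401 = 48406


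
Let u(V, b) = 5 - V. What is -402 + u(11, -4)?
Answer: -408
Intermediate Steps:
-402 + u(11, -4) = -402 + (5 - 1*11) = -402 + (5 - 11) = -402 - 6 = -408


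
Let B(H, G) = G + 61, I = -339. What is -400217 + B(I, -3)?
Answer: -400159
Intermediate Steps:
B(H, G) = 61 + G
-400217 + B(I, -3) = -400217 + (61 - 3) = -400217 + 58 = -400159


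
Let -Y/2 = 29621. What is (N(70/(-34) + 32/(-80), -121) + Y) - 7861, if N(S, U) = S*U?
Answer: -5678466/85 ≈ -66806.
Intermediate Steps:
Y = -59242 (Y = -2*29621 = -59242)
(N(70/(-34) + 32/(-80), -121) + Y) - 7861 = ((70/(-34) + 32/(-80))*(-121) - 59242) - 7861 = ((70*(-1/34) + 32*(-1/80))*(-121) - 59242) - 7861 = ((-35/17 - 2/5)*(-121) - 59242) - 7861 = (-209/85*(-121) - 59242) - 7861 = (25289/85 - 59242) - 7861 = -5010281/85 - 7861 = -5678466/85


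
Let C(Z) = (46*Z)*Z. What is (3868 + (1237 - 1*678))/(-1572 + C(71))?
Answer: 4427/230314 ≈ 0.019222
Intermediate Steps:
C(Z) = 46*Z²
(3868 + (1237 - 1*678))/(-1572 + C(71)) = (3868 + (1237 - 1*678))/(-1572 + 46*71²) = (3868 + (1237 - 678))/(-1572 + 46*5041) = (3868 + 559)/(-1572 + 231886) = 4427/230314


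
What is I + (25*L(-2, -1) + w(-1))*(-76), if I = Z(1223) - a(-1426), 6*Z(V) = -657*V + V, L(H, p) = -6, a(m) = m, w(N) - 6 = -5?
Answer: -362894/3 ≈ -1.2096e+5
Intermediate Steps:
w(N) = 1 (w(N) = 6 - 5 = 1)
Z(V) = -328*V/3 (Z(V) = (-657*V + V)/6 = (-656*V)/6 = -328*V/3)
I = -396866/3 (I = -328/3*1223 - 1*(-1426) = -401144/3 + 1426 = -396866/3 ≈ -1.3229e+5)
I + (25*L(-2, -1) + w(-1))*(-76) = -396866/3 + (25*(-6) + 1)*(-76) = -396866/3 + (-150 + 1)*(-76) = -396866/3 - 149*(-76) = -396866/3 + 11324 = -362894/3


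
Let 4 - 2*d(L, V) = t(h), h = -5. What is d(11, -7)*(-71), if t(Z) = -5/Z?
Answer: -213/2 ≈ -106.50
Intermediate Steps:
d(L, V) = 3/2 (d(L, V) = 2 - (-5)/(2*(-5)) = 2 - (-5)*(-1)/(2*5) = 2 - 1/2*1 = 2 - 1/2 = 3/2)
d(11, -7)*(-71) = (3/2)*(-71) = -213/2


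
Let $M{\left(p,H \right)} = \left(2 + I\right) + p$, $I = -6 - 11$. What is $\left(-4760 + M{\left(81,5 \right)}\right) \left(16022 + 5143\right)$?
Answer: $-99348510$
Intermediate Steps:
$I = -17$
$M{\left(p,H \right)} = -15 + p$ ($M{\left(p,H \right)} = \left(2 - 17\right) + p = -15 + p$)
$\left(-4760 + M{\left(81,5 \right)}\right) \left(16022 + 5143\right) = \left(-4760 + \left(-15 + 81\right)\right) \left(16022 + 5143\right) = \left(-4760 + 66\right) 21165 = \left(-4694\right) 21165 = -99348510$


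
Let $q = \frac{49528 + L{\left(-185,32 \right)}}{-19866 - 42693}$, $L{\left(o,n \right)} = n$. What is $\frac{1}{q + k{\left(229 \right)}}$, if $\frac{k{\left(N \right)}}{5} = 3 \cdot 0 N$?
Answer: $- \frac{2979}{2360} \approx -1.2623$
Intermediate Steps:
$k{\left(N \right)} = 0$ ($k{\left(N \right)} = 5 \cdot 3 \cdot 0 N = 5 \cdot 0 N = 5 \cdot 0 = 0$)
$q = - \frac{2360}{2979}$ ($q = \frac{49528 + 32}{-19866 - 42693} = \frac{49560}{-62559} = 49560 \left(- \frac{1}{62559}\right) = - \frac{2360}{2979} \approx -0.79221$)
$\frac{1}{q + k{\left(229 \right)}} = \frac{1}{- \frac{2360}{2979} + 0} = \frac{1}{- \frac{2360}{2979}} = - \frac{2979}{2360}$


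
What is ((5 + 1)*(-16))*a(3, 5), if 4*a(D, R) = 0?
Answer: 0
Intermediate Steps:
a(D, R) = 0 (a(D, R) = (¼)*0 = 0)
((5 + 1)*(-16))*a(3, 5) = ((5 + 1)*(-16))*0 = (6*(-16))*0 = -96*0 = 0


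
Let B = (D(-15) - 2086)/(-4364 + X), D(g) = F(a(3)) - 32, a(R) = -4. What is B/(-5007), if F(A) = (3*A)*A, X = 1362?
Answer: -345/2505169 ≈ -0.00013772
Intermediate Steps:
F(A) = 3*A²
D(g) = 16 (D(g) = 3*(-4)² - 32 = 3*16 - 32 = 48 - 32 = 16)
B = 1035/1501 (B = (16 - 2086)/(-4364 + 1362) = -2070/(-3002) = -2070*(-1/3002) = 1035/1501 ≈ 0.68954)
B/(-5007) = (1035/1501)/(-5007) = (1035/1501)*(-1/5007) = -345/2505169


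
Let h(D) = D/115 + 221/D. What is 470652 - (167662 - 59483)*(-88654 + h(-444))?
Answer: 489739091265709/51060 ≈ 9.5914e+9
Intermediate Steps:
h(D) = 221/D + D/115 (h(D) = D*(1/115) + 221/D = D/115 + 221/D = 221/D + D/115)
470652 - (167662 - 59483)*(-88654 + h(-444)) = 470652 - (167662 - 59483)*(-88654 + (221/(-444) + (1/115)*(-444))) = 470652 - 108179*(-88654 + (221*(-1/444) - 444/115)) = 470652 - 108179*(-88654 + (-221/444 - 444/115)) = 470652 - 108179*(-88654 - 222551/51060) = 470652 - 108179*(-4526895791)/51060 = 470652 - 1*(-489715059774589/51060) = 470652 + 489715059774589/51060 = 489739091265709/51060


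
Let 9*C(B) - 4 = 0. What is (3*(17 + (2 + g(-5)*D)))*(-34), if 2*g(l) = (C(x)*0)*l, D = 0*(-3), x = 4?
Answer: -1938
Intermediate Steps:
C(B) = 4/9 (C(B) = 4/9 + (⅑)*0 = 4/9 + 0 = 4/9)
D = 0
g(l) = 0 (g(l) = (((4/9)*0)*l)/2 = (0*l)/2 = (½)*0 = 0)
(3*(17 + (2 + g(-5)*D)))*(-34) = (3*(17 + (2 + 0*0)))*(-34) = (3*(17 + (2 + 0)))*(-34) = (3*(17 + 2))*(-34) = (3*19)*(-34) = 57*(-34) = -1938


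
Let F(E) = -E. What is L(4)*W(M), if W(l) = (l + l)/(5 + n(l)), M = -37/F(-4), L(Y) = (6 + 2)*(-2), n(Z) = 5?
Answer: 148/5 ≈ 29.600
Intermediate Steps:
L(Y) = -16 (L(Y) = 8*(-2) = -16)
M = -37/4 (M = -37/((-1*(-4))) = -37/4 ≈ -9.2500)
W(l) = l/5 (W(l) = (l + l)/(5 + 5) = (2*l)/10 = (2*l)*(1/10) = l/5)
L(4)*W(M) = -16*(-37)/(5*4) = -16*(-37/20) = 148/5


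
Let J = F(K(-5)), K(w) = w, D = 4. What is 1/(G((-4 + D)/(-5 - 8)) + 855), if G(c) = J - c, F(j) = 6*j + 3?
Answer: 1/828 ≈ 0.0012077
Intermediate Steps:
F(j) = 3 + 6*j
J = -27 (J = 3 + 6*(-5) = 3 - 30 = -27)
G(c) = -27 - c
1/(G((-4 + D)/(-5 - 8)) + 855) = 1/((-27 - (-4 + 4)/(-5 - 8)) + 855) = 1/((-27 - 0/(-13)) + 855) = 1/((-27 - 0*(-1)/13) + 855) = 1/((-27 - 1*0) + 855) = 1/((-27 + 0) + 855) = 1/(-27 + 855) = 1/828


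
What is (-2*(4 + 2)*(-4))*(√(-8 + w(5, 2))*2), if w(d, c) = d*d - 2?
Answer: 96*√15 ≈ 371.81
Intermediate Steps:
w(d, c) = -2 + d² (w(d, c) = d² - 2 = -2 + d²)
(-2*(4 + 2)*(-4))*(√(-8 + w(5, 2))*2) = (-2*(4 + 2)*(-4))*(√(-8 + (-2 + 5²))*2) = (-12*(-4))*(√(-8 + (-2 + 25))*2) = (-2*(-24))*(√(-8 + 23)*2) = 48*(√15*2) = 48*(2*√15) = 96*√15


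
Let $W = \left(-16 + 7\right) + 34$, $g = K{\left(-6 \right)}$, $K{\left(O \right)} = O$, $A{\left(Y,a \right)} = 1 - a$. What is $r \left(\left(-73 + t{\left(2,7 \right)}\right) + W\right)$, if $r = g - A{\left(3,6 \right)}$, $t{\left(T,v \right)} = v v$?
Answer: $-1$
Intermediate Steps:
$t{\left(T,v \right)} = v^{2}$
$g = -6$
$r = -1$ ($r = -6 - \left(1 - 6\right) = -6 - -5 = -6 + 5 = -1$)
$W = 25$ ($W = -9 + 34 = 25$)
$r \left(\left(-73 + t{\left(2,7 \right)}\right) + W\right) = - (\left(-73 + 7^{2}\right) + 25) = - (\left(-73 + 49\right) + 25) = - (-24 + 25) = \left(-1\right) 1 = -1$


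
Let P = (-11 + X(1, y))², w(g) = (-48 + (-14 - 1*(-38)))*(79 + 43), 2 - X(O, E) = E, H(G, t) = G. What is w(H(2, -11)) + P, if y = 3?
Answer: -2784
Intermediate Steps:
X(O, E) = 2 - E
w(g) = -2928 (w(g) = (-48 + (-14 + 38))*122 = (-48 + 24)*122 = -24*122 = -2928)
P = 144 (P = (-11 + (2 - 1*3))² = (-11 + (2 - 3))² = (-11 - 1)² = (-12)² = 144)
w(H(2, -11)) + P = -2928 + 144 = -2784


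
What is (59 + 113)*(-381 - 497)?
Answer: -151016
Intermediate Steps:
(59 + 113)*(-381 - 497) = 172*(-878) = -151016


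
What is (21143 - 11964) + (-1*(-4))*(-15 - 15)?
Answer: 9059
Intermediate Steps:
(21143 - 11964) + (-1*(-4))*(-15 - 15) = 9179 + 4*(-30) = 9179 - 120 = 9059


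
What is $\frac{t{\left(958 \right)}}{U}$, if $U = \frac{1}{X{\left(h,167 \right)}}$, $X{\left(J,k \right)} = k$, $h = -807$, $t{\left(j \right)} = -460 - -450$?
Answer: $-1670$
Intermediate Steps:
$t{\left(j \right)} = -10$ ($t{\left(j \right)} = -460 + 450 = -10$)
$U = \frac{1}{167} \approx 0.005988$
$\frac{t{\left(958 \right)}}{U} = - 10 \frac{1}{\frac{1}{167}} = \left(-10\right) 167 = -1670$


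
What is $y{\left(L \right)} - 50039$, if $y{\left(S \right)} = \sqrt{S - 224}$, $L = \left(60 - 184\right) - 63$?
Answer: $-50039 + i \sqrt{411} \approx -50039.0 + 20.273 i$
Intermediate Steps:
$L = -187$ ($L = -124 - 63 = -187$)
$y{\left(S \right)} = \sqrt{-224 + S}$
$y{\left(L \right)} - 50039 = \sqrt{-224 - 187} - 50039 = \sqrt{-411} - 50039 = i \sqrt{411} - 50039 = -50039 + i \sqrt{411}$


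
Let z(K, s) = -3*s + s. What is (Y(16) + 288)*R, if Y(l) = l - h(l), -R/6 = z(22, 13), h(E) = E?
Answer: 44928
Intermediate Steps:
z(K, s) = -2*s
R = 156 (R = -(-12)*13 = -6*(-26) = 156)
Y(l) = 0 (Y(l) = l - l = 0)
(Y(16) + 288)*R = (0 + 288)*156 = 288*156 = 44928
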